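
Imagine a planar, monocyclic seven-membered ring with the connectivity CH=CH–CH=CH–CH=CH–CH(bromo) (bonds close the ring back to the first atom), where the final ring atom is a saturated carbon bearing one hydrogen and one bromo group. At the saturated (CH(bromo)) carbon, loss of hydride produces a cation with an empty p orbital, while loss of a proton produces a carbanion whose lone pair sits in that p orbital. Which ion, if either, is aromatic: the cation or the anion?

The cation

In both ions every ring atom is sp² and contributes a p orbital, so both rings are fully conjugated.
Cation: 3 × 2 + 0 = 6 π electrons → 4(1)+2, aromatic.
Anion: 3 × 2 + 2 = 8 π electrons → 4(2), antiaromatic.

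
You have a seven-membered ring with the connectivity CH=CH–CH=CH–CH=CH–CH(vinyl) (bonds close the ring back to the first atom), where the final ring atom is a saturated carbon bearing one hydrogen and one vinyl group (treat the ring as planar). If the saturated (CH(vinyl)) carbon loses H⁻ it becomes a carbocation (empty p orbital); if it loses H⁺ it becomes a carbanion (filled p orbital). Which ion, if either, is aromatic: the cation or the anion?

The cation

Once that carbon is sp², every ring atom has a p orbital and both ions are fully conjugated.
Cation: 3 × 2 + 0 = 6 π electrons → 4(1)+2, aromatic.
Anion: 3 × 2 + 2 = 8 π electrons → 4(2), antiaromatic.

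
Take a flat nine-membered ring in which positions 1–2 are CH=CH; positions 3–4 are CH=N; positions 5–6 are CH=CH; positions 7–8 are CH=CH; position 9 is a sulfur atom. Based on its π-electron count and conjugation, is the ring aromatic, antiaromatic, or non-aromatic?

Aromatic

The p orbitals form a continuous loop: every atom in a ring double bond is sp² and brings one electron to the p orbital; each sp² =N– keeps its lone pair in-plane and puts one electron into the π system; the sulfur donates one lone pair from its p orbital. The ring is fully conjugated.
π-electron count: 4 × 2 = 8 from the double-bond units + 2 from the S atom = 10.
Since 10 = 4·2 + 2, the ring meets the 4n+2 criterion.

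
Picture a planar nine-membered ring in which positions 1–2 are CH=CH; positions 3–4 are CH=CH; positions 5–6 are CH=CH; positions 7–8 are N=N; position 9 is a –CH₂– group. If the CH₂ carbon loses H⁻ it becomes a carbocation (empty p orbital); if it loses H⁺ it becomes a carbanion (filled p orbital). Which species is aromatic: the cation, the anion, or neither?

The anion

In either ion the ring is fully conjugated: every atom, including the new sp² carbon, supplies a p orbital.
Cation: 4 × 2 + 0 = 8 π electrons → 4(2), antiaromatic.
Anion: 4 × 2 + 2 = 10 π electrons → 4(2)+2, aromatic.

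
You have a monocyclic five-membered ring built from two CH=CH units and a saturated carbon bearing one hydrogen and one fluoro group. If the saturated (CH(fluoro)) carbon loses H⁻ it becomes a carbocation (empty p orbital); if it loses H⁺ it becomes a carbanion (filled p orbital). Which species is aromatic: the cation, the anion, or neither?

Once that carbon is sp², every ring atom has a p orbital and both ions are fully conjugated.
Cation: 2 × 2 + 0 = 4 π electrons → 4(1), antiaromatic.
Anion: 2 × 2 + 2 = 6 π electrons → 4(1)+2, aromatic.

The anion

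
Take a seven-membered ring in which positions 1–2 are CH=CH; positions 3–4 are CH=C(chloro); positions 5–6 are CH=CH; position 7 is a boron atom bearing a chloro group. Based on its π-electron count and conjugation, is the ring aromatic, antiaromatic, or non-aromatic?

Aromatic

Every ring atom contributes a p orbital perpendicular to the ring (every atom in a ring double bond is sp² and brings one electron to the p orbital; the boron has an empty p orbital), so the π system is cyclic and fully conjugated.
Adding the contributions, 3 × 2 = 6 from the double-bond units + 0 from the B(chloro) atom = 6.
That gives a 4n+2 count (6, n = 1).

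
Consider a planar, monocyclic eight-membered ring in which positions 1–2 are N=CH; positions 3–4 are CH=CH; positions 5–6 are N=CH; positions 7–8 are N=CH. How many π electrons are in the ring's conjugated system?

8

The p orbitals form a continuous loop: every atom in a ring double bond is sp² and brings one electron to the p orbital; each =N– nitrogen is pyridine-type (lone pair in the sp² plane, one electron in the p orbital). The ring is fully conjugated.
Tallying contributions gives 4 × 2 = 8 from the 4 double-bond units.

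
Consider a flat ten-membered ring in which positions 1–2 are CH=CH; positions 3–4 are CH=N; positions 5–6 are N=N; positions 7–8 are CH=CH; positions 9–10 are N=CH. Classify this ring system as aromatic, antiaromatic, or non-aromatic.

The p orbitals form a continuous loop: the double-bond atoms are sp², each contributing one p electron; each =N– nitrogen is pyridine-type (lone pair in the sp² plane, one electron in the p orbital). The ring is fully conjugated.
π-electron count: 5 × 2 = 10 from the 5 double-bond units.
That gives a 4n+2 count (10, n = 2).

Aromatic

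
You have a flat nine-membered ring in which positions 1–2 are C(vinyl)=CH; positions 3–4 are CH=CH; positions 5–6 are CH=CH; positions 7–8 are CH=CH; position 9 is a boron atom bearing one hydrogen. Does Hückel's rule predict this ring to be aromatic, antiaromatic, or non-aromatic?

The p orbitals form a continuous loop: every atom in a ring double bond is sp² and brings one electron to the p orbital; the boron has an empty p orbital. The ring is fully conjugated.
Adding the contributions, 4 × 2 = 8 from the double-bond units + 0 from the BH atom = 8.
With 8 = 4·2 π electrons, Hückel's rule classifies the planar ring as antiaromatic.

Antiaromatic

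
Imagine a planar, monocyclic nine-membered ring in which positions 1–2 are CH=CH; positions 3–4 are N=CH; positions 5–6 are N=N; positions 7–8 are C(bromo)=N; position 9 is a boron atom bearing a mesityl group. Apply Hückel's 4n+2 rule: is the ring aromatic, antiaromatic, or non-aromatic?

Check conjugation: every atom in a ring double bond is sp² and brings one electron to the p orbital; each sp² =N– keeps its lone pair in-plane and puts one electron into the π system; the boron has an empty p orbital — every position has a p orbital, so the cyclic π system is continuous.
Tallying contributions gives 4 × 2 = 8 from the double-bond units + 0 from the B(mesityl) atom = 8.
A 4n π count (8, n = 2) in a planar conjugated ring means antiaromatic.

Antiaromatic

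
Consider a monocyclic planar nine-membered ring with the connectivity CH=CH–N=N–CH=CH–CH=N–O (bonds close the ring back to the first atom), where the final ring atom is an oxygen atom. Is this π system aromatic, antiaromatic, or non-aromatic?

Aromatic

The p orbitals form a continuous loop: every atom in a ring double bond is sp² and brings one electron to the p orbital; each sp² =N– keeps its lone pair in-plane and puts one electron into the π system; the oxygen donates one lone pair from its p orbital. The ring is fully conjugated.
π-electron count: 4 × 2 = 8 from the double-bond units + 2 from the O atom = 10.
With 10 π electrons (n = 2), the Hückel 4n+2 condition holds.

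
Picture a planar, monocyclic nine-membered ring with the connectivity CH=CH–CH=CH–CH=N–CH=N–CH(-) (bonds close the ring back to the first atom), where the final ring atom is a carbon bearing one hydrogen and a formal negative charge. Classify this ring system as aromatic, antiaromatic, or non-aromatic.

Every ring atom contributes a p orbital perpendicular to the ring (the double-bond atoms are sp², each contributing one p electron; each =N– nitrogen is pyridine-type (lone pair in the sp² plane, one electron in the p orbital); the carbanion's lone pair occupies the p orbital), so the π system is cyclic and fully conjugated.
Adding the contributions, 4 × 2 = 8 from the double-bond units + 2 from the CH(-) atom = 10.
10 = 4(2) + 2, which satisfies Hückel's 4n+2 rule.

Aromatic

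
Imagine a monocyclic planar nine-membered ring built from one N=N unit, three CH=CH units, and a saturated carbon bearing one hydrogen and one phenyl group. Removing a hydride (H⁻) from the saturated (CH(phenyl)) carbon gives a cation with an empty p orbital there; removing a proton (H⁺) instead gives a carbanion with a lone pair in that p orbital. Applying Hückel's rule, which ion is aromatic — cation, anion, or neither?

The anion

In either ion the ring is fully conjugated: every atom, including the new sp² carbon, supplies a p orbital.
Cation: 4 × 2 + 0 = 8 π electrons → 4(2), antiaromatic.
Anion: 4 × 2 + 2 = 10 π electrons → 4(2)+2, aromatic.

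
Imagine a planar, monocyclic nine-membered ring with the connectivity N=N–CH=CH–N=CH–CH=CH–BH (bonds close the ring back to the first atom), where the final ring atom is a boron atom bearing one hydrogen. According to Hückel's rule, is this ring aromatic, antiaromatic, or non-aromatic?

All ring atoms are sp² and supply a p orbital to the ring (every atom in a ring double bond is sp² and brings one electron to the p orbital; each sp² =N– keeps its lone pair in-plane and puts one electron into the π system; the boron has an empty p orbital); the conjugation is uninterrupted.
Counting π electrons: 4 × 2 = 8 from the double-bond units + 0 from the BH atom = 8.
8 is a 4n count (n = 2), so the planar conjugated ring is antiaromatic.

Antiaromatic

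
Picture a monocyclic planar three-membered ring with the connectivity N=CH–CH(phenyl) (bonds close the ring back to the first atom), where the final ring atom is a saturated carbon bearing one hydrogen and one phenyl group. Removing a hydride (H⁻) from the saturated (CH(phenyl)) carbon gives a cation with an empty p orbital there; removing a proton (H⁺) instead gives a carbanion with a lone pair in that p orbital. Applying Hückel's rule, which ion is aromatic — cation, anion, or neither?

In both ions every ring atom is sp² and contributes a p orbital, so both rings are fully conjugated.
Cation: 1 × 2 + 0 = 2 π electrons → 4(0)+2, aromatic.
Anion: 1 × 2 + 2 = 4 π electrons → 4(1), antiaromatic.

The cation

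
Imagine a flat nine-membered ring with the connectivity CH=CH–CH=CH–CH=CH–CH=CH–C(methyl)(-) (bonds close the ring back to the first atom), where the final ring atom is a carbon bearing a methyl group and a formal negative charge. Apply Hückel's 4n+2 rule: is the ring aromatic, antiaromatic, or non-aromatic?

Every ring atom contributes a p orbital perpendicular to the ring (every atom in a ring double bond is sp² and brings one electron to the p orbital; the carbanion's lone pair occupies the p orbital), so the π system is cyclic and fully conjugated.
Adding the contributions, 4 × 2 = 8 from the double-bond units + 2 from the C(methyl)(-) atom = 10.
10 = 4(2) + 2, which satisfies Hückel's 4n+2 rule.

Aromatic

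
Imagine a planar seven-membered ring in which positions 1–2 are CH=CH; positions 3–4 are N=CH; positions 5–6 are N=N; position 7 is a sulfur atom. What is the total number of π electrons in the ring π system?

8

Every ring atom contributes a p orbital perpendicular to the ring (each doubly-bonded ring atom is sp² with one p-orbital electron; each sp² =N– keeps its lone pair in-plane and puts one electron into the π system; the sulfur donates one lone pair from its p orbital), so the π system is cyclic and fully conjugated.
Tallying contributions gives 3 × 2 = 6 from the double-bond units + 2 from the S atom = 8.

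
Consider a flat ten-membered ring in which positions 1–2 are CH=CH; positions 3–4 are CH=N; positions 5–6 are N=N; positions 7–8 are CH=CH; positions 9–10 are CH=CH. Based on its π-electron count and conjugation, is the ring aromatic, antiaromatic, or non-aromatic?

All ring atoms are sp² and supply a p orbital to the ring (every atom in a ring double bond is sp² and brings one electron to the p orbital; each =N– nitrogen is pyridine-type (lone pair in the sp² plane, one electron in the p orbital)); the conjugation is uninterrupted.
Tallying contributions gives 5 × 2 = 10 from the 5 double-bond units.
10 = 4(2) + 2, which satisfies Hückel's 4n+2 rule.

Aromatic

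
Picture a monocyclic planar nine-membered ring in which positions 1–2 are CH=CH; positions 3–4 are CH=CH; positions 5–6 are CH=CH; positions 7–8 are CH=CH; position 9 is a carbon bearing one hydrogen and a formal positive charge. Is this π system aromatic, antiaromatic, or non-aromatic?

Every ring atom contributes a p orbital perpendicular to the ring (each doubly-bonded ring atom is sp² with one p-orbital electron; the carbocation has an empty p orbital), so the π system is cyclic and fully conjugated.
Tallying contributions gives 4 × 2 = 8 from the double-bond units + 0 from the CH(+) atom = 8.
A 4n π count (8, n = 2) in a planar conjugated ring means antiaromatic.

Antiaromatic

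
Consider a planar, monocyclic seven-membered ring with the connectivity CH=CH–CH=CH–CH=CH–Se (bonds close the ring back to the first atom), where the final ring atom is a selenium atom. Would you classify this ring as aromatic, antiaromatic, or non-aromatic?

Antiaromatic

Every ring atom contributes a p orbital perpendicular to the ring (each doubly-bonded ring atom is sp² with one p-orbital electron; the selenium donates one lone pair from its p orbital), so the π system is cyclic and fully conjugated.
Counting π electrons: 3 × 2 = 6 from the double-bond units + 2 from the Se atom = 8.
8 = 4(2); a planar, fully conjugated 4n system is antiaromatic.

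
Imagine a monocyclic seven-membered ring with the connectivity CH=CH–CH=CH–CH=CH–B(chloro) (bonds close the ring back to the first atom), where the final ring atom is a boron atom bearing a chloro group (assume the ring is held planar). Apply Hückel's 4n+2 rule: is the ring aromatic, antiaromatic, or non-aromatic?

Aromatic

The p orbitals form a continuous loop: every atom in a ring double bond is sp² and brings one electron to the p orbital; the boron has an empty p orbital. The ring is fully conjugated.
π-electron count: 3 × 2 = 6 from the double-bond units + 0 from the B(chloro) atom = 6.
Since 6 = 4·1 + 2, the ring meets the 4n+2 criterion.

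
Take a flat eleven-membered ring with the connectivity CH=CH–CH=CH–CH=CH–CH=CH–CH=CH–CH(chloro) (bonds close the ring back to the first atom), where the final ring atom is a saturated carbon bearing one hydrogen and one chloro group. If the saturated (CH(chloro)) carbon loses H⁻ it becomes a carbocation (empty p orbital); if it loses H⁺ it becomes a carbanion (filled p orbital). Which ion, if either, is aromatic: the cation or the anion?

The cation

Both ions have a continuous loop of p orbitals — each ring atom is sp².
Cation: 5 × 2 + 0 = 10 π electrons → 4(2)+2, aromatic.
Anion: 5 × 2 + 2 = 12 π electrons → 4(3), antiaromatic.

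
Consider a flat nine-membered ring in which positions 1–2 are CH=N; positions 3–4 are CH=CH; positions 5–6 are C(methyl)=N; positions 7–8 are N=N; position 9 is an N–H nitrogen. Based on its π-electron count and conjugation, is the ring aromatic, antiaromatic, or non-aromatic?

Every ring atom contributes a p orbital perpendicular to the ring (each doubly-bonded ring atom is sp² with one p-orbital electron; each =N– nitrogen is pyridine-type (lone pair in the sp² plane, one electron in the p orbital); the pyrrole-type nitrogen donates its lone pair from the p orbital), so the π system is cyclic and fully conjugated.
π-electron count: 4 × 2 = 8 from the double-bond units + 2 from the NH atom = 10.
That gives a 4n+2 count (10, n = 2).

Aromatic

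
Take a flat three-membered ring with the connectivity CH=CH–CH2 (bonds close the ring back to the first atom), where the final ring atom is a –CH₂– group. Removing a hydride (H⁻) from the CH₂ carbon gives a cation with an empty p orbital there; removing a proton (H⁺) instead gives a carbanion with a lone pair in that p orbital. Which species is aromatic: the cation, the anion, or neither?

Once that carbon is sp², every ring atom has a p orbital and both ions are fully conjugated.
Cation: 1 × 2 + 0 = 2 π electrons → 4(0)+2, aromatic.
Anion: 1 × 2 + 2 = 4 π electrons → 4(1), antiaromatic.

The cation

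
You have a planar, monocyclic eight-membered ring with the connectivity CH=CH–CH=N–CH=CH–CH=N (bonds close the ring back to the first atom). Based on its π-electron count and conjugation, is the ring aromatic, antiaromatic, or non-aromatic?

Antiaromatic

All ring atoms are sp² and supply a p orbital to the ring (the double-bond atoms are sp², each contributing one p electron; each sp² =N– keeps its lone pair in-plane and puts one electron into the π system); the conjugation is uninterrupted.
Tallying contributions gives 4 × 2 = 8 from the 4 double-bond units.
A 4n π count (8, n = 2) in a planar conjugated ring means antiaromatic.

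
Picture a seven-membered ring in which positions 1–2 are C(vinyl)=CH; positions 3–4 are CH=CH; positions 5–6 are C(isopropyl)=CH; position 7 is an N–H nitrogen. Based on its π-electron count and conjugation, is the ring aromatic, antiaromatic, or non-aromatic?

All ring atoms are sp² and supply a p orbital to the ring (each doubly-bonded ring atom is sp² with one p-orbital electron; the pyrrole-type nitrogen donates its lone pair from the p orbital); the conjugation is uninterrupted.
π-electron count: 3 × 2 = 6 from the double-bond units + 2 from the NH atom = 8.
A 4n π count (8, n = 2) in a planar conjugated ring means antiaromatic.

Antiaromatic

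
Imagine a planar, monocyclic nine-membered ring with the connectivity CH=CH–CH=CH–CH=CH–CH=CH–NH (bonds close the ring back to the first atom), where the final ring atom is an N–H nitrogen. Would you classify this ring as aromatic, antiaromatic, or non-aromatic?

Aromatic

Check conjugation: the double-bond atoms are sp², each contributing one p electron; the pyrrole-type nitrogen donates its lone pair from the p orbital — every position has a p orbital, so the cyclic π system is continuous.
Adding the contributions, 4 × 2 = 8 from the double-bond units + 2 from the NH atom = 10.
Since 10 = 4·2 + 2, the ring meets the 4n+2 criterion.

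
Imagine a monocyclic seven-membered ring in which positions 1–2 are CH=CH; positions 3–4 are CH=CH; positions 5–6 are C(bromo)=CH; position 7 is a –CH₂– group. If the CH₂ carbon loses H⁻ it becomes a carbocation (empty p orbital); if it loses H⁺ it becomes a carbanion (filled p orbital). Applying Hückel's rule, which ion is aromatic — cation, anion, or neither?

The cation

In either ion the ring is fully conjugated: every atom, including the new sp² carbon, supplies a p orbital.
Cation: 3 × 2 + 0 = 6 π electrons → 4(1)+2, aromatic.
Anion: 3 × 2 + 2 = 8 π electrons → 4(2), antiaromatic.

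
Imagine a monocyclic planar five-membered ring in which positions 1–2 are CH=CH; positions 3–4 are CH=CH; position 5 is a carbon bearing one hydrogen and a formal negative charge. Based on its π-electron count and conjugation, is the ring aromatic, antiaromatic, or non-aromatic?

All ring atoms are sp² and supply a p orbital to the ring (the double-bond atoms are sp², each contributing one p electron; the carbanion's lone pair occupies the p orbital); the conjugation is uninterrupted.
Counting π electrons: 2 × 2 = 4 from the double-bond units + 2 from the CH(-) atom = 6.
That gives a 4n+2 count (6, n = 1).
This is the cyclopentadienyl anion.

Aromatic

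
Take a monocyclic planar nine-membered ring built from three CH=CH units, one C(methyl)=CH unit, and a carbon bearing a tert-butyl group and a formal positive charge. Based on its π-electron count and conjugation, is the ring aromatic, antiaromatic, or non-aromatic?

Check conjugation: the double-bond atoms are sp², each contributing one p electron; the carbocation has an empty p orbital — every position has a p orbital, so the cyclic π system is continuous.
Adding the contributions, 4 × 2 = 8 from the double-bond units + 0 from the C(tert-butyl)(+) atom = 8.
With 8 = 4·2 π electrons, Hückel's rule classifies the planar ring as antiaromatic.

Antiaromatic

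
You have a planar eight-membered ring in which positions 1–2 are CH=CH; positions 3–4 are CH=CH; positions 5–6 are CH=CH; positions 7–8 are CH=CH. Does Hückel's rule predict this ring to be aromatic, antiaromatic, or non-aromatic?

Antiaromatic

The p orbitals form a continuous loop: each doubly-bonded ring atom is sp² with one p-orbital electron. The ring is fully conjugated.
Counting π electrons: 4 × 2 = 8 from the 4 double-bond units.
With 8 = 4·2 π electrons, Hückel's rule classifies the planar ring as antiaromatic.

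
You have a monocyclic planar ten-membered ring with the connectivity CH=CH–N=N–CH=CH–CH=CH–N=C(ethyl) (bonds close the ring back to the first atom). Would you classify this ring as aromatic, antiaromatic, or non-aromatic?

Aromatic

Every ring atom contributes a p orbital perpendicular to the ring (the double-bond atoms are sp², each contributing one p electron; each sp² =N– keeps its lone pair in-plane and puts one electron into the π system), so the π system is cyclic and fully conjugated.
π-electron count: 5 × 2 = 10 from the 5 double-bond units.
Since 10 = 4·2 + 2, the ring meets the 4n+2 criterion.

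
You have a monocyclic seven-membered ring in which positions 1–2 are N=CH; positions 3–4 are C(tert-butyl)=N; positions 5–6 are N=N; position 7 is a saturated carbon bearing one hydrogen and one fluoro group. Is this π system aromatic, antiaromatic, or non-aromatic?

Because that saturated carbon is sp³ and has no p orbital in the ring π system at the CH(fluoro) position, the π system cannot extend all the way around the ring.
Broken conjugation rules out both aromaticity and antiaromaticity.

Non-aromatic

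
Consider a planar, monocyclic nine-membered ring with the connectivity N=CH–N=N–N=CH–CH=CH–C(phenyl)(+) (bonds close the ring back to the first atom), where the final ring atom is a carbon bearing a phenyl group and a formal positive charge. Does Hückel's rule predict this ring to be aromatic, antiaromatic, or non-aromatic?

Check conjugation: every atom in a ring double bond is sp² and brings one electron to the p orbital; each =N– nitrogen is pyridine-type (lone pair in the sp² plane, one electron in the p orbital); the carbocation has an empty p orbital — every position has a p orbital, so the cyclic π system is continuous.
Adding the contributions, 4 × 2 = 8 from the double-bond units + 0 from the C(phenyl)(+) atom = 8.
With 8 = 4·2 π electrons, Hückel's rule classifies the planar ring as antiaromatic.

Antiaromatic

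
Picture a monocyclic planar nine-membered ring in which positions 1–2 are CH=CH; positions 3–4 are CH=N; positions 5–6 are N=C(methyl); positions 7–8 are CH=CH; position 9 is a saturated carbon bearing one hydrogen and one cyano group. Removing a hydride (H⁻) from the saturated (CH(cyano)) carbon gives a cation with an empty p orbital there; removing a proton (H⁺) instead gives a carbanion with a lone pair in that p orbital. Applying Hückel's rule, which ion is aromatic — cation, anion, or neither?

Once that carbon is sp², every ring atom has a p orbital and both ions are fully conjugated.
Cation: 4 × 2 + 0 = 8 π electrons → 4(2), antiaromatic.
Anion: 4 × 2 + 2 = 10 π electrons → 4(2)+2, aromatic.

The anion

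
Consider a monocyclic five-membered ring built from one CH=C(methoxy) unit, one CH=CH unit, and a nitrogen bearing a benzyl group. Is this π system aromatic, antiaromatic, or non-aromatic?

Aromatic

The p orbitals form a continuous loop: every atom in a ring double bond is sp² and brings one electron to the p orbital; the pyrrole-type nitrogen donates its lone pair from the p orbital. The ring is fully conjugated.
Counting π electrons: 2 × 2 = 4 from the double-bond units + 2 from the N(benzyl) atom = 6.
6 = 4(1) + 2, which satisfies Hückel's 4n+2 rule.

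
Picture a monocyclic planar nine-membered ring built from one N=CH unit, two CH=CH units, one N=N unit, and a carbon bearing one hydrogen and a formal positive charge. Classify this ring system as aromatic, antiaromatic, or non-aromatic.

Antiaromatic

The p orbitals form a continuous loop: every atom in a ring double bond is sp² and brings one electron to the p orbital; each =N– nitrogen is pyridine-type (lone pair in the sp² plane, one electron in the p orbital); the carbocation has an empty p orbital. The ring is fully conjugated.
Tallying contributions gives 4 × 2 = 8 from the double-bond units + 0 from the CH(+) atom = 8.
With 8 = 4·2 π electrons, Hückel's rule classifies the planar ring as antiaromatic.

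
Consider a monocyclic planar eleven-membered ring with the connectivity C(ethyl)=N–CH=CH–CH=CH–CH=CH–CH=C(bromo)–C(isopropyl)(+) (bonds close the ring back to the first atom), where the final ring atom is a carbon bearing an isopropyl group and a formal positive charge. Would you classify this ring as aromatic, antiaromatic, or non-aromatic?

The p orbitals form a continuous loop: every atom in a ring double bond is sp² and brings one electron to the p orbital; each sp² =N– keeps its lone pair in-plane and puts one electron into the π system; the carbocation has an empty p orbital. The ring is fully conjugated.
Tallying contributions gives 5 × 2 = 10 from the double-bond units + 0 from the C(isopropyl)(+) atom = 10.
With 10 π electrons (n = 2), the Hückel 4n+2 condition holds.

Aromatic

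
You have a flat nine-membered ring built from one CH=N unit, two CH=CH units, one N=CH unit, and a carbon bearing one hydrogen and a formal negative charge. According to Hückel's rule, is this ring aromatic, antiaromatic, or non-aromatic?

Check conjugation: the double-bond atoms are sp², each contributing one p electron; each =N– nitrogen is pyridine-type (lone pair in the sp² plane, one electron in the p orbital); the carbanion's lone pair occupies the p orbital — every position has a p orbital, so the cyclic π system is continuous.
π-electron count: 4 × 2 = 8 from the double-bond units + 2 from the CH(-) atom = 10.
That gives a 4n+2 count (10, n = 2).

Aromatic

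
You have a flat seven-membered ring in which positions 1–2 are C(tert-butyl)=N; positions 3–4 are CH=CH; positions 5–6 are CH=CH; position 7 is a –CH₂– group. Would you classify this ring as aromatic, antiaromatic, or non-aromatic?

Non-aromatic

At the CH2 position, the tetrahedral CH₂ carbon is sp³ and has no p orbital in the ring π system; the ring's p-orbital overlap is broken there.
Broken conjugation rules out both aromaticity and antiaromaticity.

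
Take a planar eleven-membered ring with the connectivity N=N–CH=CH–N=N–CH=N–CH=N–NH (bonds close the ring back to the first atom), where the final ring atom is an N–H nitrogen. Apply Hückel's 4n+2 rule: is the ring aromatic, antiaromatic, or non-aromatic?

The p orbitals form a continuous loop: every atom in a ring double bond is sp² and brings one electron to the p orbital; each sp² =N– keeps its lone pair in-plane and puts one electron into the π system; the pyrrole-type nitrogen donates its lone pair from the p orbital. The ring is fully conjugated.
Counting π electrons: 5 × 2 = 10 from the double-bond units + 2 from the NH atom = 12.
12 = 4(3); a planar, fully conjugated 4n system is antiaromatic.

Antiaromatic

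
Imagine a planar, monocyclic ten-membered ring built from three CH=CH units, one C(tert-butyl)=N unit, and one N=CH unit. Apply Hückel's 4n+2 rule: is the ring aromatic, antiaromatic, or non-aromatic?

Aromatic

Every ring atom contributes a p orbital perpendicular to the ring (every atom in a ring double bond is sp² and brings one electron to the p orbital; each sp² =N– keeps its lone pair in-plane and puts one electron into the π system), so the π system is cyclic and fully conjugated.
Adding the contributions, 5 × 2 = 10 from the 5 double-bond units.
Since 10 = 4·2 + 2, the ring meets the 4n+2 criterion.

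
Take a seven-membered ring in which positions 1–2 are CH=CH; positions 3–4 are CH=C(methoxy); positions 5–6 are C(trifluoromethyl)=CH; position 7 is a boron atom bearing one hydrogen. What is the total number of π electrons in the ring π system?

Check conjugation: every atom in a ring double bond is sp² and brings one electron to the p orbital; the boron has an empty p orbital — every position has a p orbital, so the cyclic π system is continuous.
Tallying contributions gives 3 × 2 = 6 from the double-bond units + 0 from the BH atom = 6.

6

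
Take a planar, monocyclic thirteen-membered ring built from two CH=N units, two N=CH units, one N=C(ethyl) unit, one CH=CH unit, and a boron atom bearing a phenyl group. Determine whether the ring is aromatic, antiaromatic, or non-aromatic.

Every ring atom contributes a p orbital perpendicular to the ring (every atom in a ring double bond is sp² and brings one electron to the p orbital; the doubly-bonded nitrogens are pyridine-type — their lone pairs lie in the ring plane, leaving one electron in the p orbital; the boron has an empty p orbital), so the π system is cyclic and fully conjugated.
Counting π electrons: 6 × 2 = 12 from the double-bond units + 0 from the B(phenyl) atom = 12.
12 = 4(3); a planar, fully conjugated 4n system is antiaromatic.

Antiaromatic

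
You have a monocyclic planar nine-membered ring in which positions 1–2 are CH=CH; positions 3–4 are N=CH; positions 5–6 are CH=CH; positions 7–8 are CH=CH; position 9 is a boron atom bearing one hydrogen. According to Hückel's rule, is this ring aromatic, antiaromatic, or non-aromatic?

All ring atoms are sp² and supply a p orbital to the ring (each doubly-bonded ring atom is sp² with one p-orbital electron; each =N– nitrogen is pyridine-type (lone pair in the sp² plane, one electron in the p orbital); the boron has an empty p orbital); the conjugation is uninterrupted.
π-electron count: 4 × 2 = 8 from the double-bond units + 0 from the BH atom = 8.
With 8 = 4·2 π electrons, Hückel's rule classifies the planar ring as antiaromatic.

Antiaromatic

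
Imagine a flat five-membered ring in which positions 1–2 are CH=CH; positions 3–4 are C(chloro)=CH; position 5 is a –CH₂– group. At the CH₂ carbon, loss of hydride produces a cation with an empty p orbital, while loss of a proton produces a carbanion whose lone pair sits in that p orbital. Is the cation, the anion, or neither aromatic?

In either ion the ring is fully conjugated: every atom, including the new sp² carbon, supplies a p orbital.
Cation: 2 × 2 + 0 = 4 π electrons → 4(1), antiaromatic.
Anion: 2 × 2 + 2 = 6 π electrons → 4(1)+2, aromatic.

The anion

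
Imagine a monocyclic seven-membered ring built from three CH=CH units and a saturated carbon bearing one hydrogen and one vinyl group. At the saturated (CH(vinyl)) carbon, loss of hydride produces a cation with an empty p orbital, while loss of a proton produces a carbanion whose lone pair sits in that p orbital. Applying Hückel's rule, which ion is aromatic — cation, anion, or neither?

Once that carbon is sp², every ring atom has a p orbital and both ions are fully conjugated.
Cation: 3 × 2 + 0 = 6 π electrons → 4(1)+2, aromatic.
Anion: 3 × 2 + 2 = 8 π electrons → 4(2), antiaromatic.

The cation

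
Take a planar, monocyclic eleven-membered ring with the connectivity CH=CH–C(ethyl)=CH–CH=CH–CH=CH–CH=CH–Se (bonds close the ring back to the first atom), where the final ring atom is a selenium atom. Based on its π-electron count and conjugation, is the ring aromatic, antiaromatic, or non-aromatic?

Every ring atom contributes a p orbital perpendicular to the ring (every atom in a ring double bond is sp² and brings one electron to the p orbital; the selenium donates one lone pair from its p orbital), so the π system is cyclic and fully conjugated.
Adding the contributions, 5 × 2 = 10 from the double-bond units + 2 from the Se atom = 12.
12 = 4(3); a planar, fully conjugated 4n system is antiaromatic.

Antiaromatic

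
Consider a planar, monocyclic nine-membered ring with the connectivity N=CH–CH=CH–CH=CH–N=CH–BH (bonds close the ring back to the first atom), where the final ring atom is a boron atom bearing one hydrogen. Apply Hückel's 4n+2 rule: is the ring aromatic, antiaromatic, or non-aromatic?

Antiaromatic

All ring atoms are sp² and supply a p orbital to the ring (each doubly-bonded ring atom is sp² with one p-orbital electron; the doubly-bonded nitrogens are pyridine-type — their lone pairs lie in the ring plane, leaving one electron in the p orbital; the boron has an empty p orbital); the conjugation is uninterrupted.
π-electron count: 4 × 2 = 8 from the double-bond units + 0 from the BH atom = 8.
8 is a 4n count (n = 2), so the planar conjugated ring is antiaromatic.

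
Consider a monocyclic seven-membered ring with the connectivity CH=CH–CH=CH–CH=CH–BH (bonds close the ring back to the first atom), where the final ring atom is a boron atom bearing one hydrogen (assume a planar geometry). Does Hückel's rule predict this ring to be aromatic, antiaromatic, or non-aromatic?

Aromatic

The p orbitals form a continuous loop: every atom in a ring double bond is sp² and brings one electron to the p orbital; the boron has an empty p orbital. The ring is fully conjugated.
Adding the contributions, 3 × 2 = 6 from the double-bond units + 0 from the BH atom = 6.
Since 6 = 4·1 + 2, the ring meets the 4n+2 criterion.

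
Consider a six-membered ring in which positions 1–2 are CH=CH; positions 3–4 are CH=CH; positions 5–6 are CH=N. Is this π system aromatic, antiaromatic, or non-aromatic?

Aromatic

Check conjugation: every atom in a ring double bond is sp² and brings one electron to the p orbital; the doubly-bonded nitrogens are pyridine-type — their lone pairs lie in the ring plane, leaving one electron in the p orbital — every position has a p orbital, so the cyclic π system is continuous.
Adding the contributions, 3 × 2 = 6 from the 3 double-bond units.
Since 6 = 4·1 + 2, the ring meets the 4n+2 criterion.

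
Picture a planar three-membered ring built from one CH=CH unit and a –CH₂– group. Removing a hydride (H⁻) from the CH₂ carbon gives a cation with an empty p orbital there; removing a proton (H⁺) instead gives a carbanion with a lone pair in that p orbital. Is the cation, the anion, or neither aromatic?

The cation

Both ions have a continuous loop of p orbitals — each ring atom is sp².
Cation: 1 × 2 + 0 = 2 π electrons → 4(0)+2, aromatic.
Anion: 1 × 2 + 2 = 4 π electrons → 4(1), antiaromatic.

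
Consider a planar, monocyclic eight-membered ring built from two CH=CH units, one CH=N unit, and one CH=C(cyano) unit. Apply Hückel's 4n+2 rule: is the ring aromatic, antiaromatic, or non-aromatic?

The p orbitals form a continuous loop: each doubly-bonded ring atom is sp² with one p-orbital electron; each =N– nitrogen is pyridine-type (lone pair in the sp² plane, one electron in the p orbital). The ring is fully conjugated.
π-electron count: 4 × 2 = 8 from the 4 double-bond units.
8 is a 4n count (n = 2), so the planar conjugated ring is antiaromatic.

Antiaromatic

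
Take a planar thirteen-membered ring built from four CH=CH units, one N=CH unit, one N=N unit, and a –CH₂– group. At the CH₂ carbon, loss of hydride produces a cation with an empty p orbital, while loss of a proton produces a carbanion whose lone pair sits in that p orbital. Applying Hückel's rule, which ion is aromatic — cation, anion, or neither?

The anion

In either ion the ring is fully conjugated: every atom, including the new sp² carbon, supplies a p orbital.
Cation: 6 × 2 + 0 = 12 π electrons → 4(3), antiaromatic.
Anion: 6 × 2 + 2 = 14 π electrons → 4(3)+2, aromatic.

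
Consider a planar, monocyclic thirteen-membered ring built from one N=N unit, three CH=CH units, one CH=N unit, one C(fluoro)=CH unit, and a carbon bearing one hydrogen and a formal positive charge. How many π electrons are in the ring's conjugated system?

12

All ring atoms are sp² and supply a p orbital to the ring (each doubly-bonded ring atom is sp² with one p-orbital electron; each =N– nitrogen is pyridine-type (lone pair in the sp² plane, one electron in the p orbital); the carbocation has an empty p orbital); the conjugation is uninterrupted.
Tallying contributions gives 6 × 2 = 12 from the double-bond units + 0 from the CH(+) atom = 12.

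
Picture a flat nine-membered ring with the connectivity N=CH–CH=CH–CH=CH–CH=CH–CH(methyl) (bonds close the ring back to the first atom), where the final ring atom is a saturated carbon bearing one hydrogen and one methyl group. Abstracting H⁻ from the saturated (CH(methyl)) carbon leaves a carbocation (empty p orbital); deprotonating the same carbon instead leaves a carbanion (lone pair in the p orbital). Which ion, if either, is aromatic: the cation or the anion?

Both ions have a continuous loop of p orbitals — each ring atom is sp².
Cation: 4 × 2 + 0 = 8 π electrons → 4(2), antiaromatic.
Anion: 4 × 2 + 2 = 10 π electrons → 4(2)+2, aromatic.

The anion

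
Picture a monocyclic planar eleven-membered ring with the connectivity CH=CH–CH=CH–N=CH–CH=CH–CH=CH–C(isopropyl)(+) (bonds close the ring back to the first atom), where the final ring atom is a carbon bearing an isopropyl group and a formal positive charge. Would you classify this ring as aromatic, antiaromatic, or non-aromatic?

Every ring atom contributes a p orbital perpendicular to the ring (the double-bond atoms are sp², each contributing one p electron; each =N– nitrogen is pyridine-type (lone pair in the sp² plane, one electron in the p orbital); the carbocation has an empty p orbital), so the π system is cyclic and fully conjugated.
π-electron count: 5 × 2 = 10 from the double-bond units + 0 from the C(isopropyl)(+) atom = 10.
10 = 4(2) + 2, which satisfies Hückel's 4n+2 rule.

Aromatic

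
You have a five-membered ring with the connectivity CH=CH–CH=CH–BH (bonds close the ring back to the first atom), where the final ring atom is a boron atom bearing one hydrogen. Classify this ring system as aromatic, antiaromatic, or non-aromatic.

Antiaromatic

The p orbitals form a continuous loop: every atom in a ring double bond is sp² and brings one electron to the p orbital; the boron has an empty p orbital. The ring is fully conjugated.
Tallying contributions gives 2 × 2 = 4 from the double-bond units + 0 from the BH atom = 4.
A 4n π count (4, n = 1) in a planar conjugated ring means antiaromatic.
(The species described is borole.)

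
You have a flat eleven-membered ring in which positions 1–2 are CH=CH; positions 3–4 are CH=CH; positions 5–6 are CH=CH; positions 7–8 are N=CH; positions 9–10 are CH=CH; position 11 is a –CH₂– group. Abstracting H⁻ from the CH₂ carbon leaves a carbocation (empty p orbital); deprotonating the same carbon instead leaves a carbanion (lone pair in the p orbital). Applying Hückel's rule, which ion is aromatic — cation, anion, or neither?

The cation

In either ion the ring is fully conjugated: every atom, including the new sp² carbon, supplies a p orbital.
Cation: 5 × 2 + 0 = 10 π electrons → 4(2)+2, aromatic.
Anion: 5 × 2 + 2 = 12 π electrons → 4(3), antiaromatic.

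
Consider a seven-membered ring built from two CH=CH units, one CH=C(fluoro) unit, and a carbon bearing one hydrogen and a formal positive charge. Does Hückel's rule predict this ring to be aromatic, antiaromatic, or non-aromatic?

Aromatic

Every ring atom contributes a p orbital perpendicular to the ring (every atom in a ring double bond is sp² and brings one electron to the p orbital; the carbocation has an empty p orbital), so the π system is cyclic and fully conjugated.
Counting π electrons: 3 × 2 = 6 from the double-bond units + 0 from the CH(+) atom = 6.
6 = 4(1) + 2, which satisfies Hückel's 4n+2 rule.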